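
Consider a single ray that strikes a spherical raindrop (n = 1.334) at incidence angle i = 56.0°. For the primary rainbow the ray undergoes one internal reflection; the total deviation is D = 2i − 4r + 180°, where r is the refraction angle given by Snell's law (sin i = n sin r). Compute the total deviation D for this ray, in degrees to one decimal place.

sin r = sin 56.0° / 1.334 = 0.8290/1.334 = 0.6215; r = 38.42°.
D = 2·56.0° − 4·38.42° + 180° = 112.00° − 153.69° + 180° = 138.31°.

138.3°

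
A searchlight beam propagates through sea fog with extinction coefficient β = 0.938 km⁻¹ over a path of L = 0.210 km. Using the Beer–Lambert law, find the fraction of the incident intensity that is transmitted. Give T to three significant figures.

0.821

τ = β·L = 0.938 × 0.210 = 0.1970.
T = exp(−0.1970) = 0.8212.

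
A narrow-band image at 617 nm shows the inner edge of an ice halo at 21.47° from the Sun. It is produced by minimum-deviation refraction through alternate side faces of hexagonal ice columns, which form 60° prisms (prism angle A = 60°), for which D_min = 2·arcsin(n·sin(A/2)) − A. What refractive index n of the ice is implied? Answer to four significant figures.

1.305

Rearranging: n = sin((D_min + A)/2) / sin(A/2).
(D_min + A)/2 = (21.47° + 60°)/2 = 40.735°.
n = sin 40.735° / sin 30° = 0.6526 / 0.5000 = 1.3051.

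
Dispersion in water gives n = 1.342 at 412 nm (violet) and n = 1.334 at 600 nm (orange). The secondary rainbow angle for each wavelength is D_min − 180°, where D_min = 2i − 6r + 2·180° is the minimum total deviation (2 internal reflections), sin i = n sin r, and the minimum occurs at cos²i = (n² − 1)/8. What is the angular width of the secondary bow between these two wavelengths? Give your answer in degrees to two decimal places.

2.07°

At 412 nm (n = 1.342): cos²i = 0.10012 → i = 71.554°, r = 44.981°, D_min = 233.222°, rainbow angle = 53.222°.
At 600 nm (n = 1.334): cos²i = 0.09744 → i = 71.810°, r = 45.411°, D_min = 231.153°, rainbow angle = 51.153°.
Angular width = |53.222° − 51.153°| = 2.070°.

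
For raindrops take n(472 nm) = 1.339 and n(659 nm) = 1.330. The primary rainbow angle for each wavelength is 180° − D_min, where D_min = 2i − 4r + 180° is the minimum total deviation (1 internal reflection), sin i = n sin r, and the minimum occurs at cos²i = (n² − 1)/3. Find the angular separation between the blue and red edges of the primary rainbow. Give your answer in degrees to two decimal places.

1.30°

At 472 nm (n = 1.339): cos²i = 0.26431 → i = 59.062°, r = 39.834°, D_min = 138.786°, rainbow angle = 41.214°.
At 659 nm (n = 1.330): cos²i = 0.25630 → i = 59.585°, r = 40.422°, D_min = 137.484°, rainbow angle = 42.516°.
Angular width = |41.214° − 42.516°| = 1.303°.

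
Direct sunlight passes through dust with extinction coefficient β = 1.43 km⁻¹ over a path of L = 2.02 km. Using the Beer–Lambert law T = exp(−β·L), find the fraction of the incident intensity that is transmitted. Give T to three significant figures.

0.0557

τ = β·L = 1.43 × 2.02 = 2.8886.
T = exp(−2.8886) = 0.0557.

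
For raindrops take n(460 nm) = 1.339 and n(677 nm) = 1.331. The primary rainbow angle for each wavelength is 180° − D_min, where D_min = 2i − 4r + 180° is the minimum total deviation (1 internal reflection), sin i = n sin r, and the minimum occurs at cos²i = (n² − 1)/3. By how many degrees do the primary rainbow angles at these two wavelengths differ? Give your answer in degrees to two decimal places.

1.16°

At 460 nm (n = 1.339): cos²i = 0.26431 → i = 59.062°, r = 39.834°, D_min = 138.786°, rainbow angle = 41.214°.
At 677 nm (n = 1.331): cos²i = 0.25719 → i = 59.527°, r = 40.356°, D_min = 137.630°, rainbow angle = 42.370°.
Angular width = |41.214° − 42.370°| = 1.156°.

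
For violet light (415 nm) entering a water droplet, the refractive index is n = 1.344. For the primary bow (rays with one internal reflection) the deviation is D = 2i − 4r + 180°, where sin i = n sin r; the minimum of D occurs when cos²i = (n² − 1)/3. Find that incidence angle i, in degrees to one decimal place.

cos²i = (1.344² − 1)/3 = (1.80634 − 1)/3 = 0.26878.
cos i = 0.51844, so i = 58.772°.

58.8°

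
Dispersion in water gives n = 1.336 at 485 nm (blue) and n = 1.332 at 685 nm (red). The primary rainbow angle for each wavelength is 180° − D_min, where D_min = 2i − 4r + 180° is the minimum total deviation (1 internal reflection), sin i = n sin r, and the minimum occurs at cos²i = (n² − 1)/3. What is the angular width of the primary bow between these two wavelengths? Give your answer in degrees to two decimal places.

At 485 nm (n = 1.336): cos²i = 0.26163 → i = 59.236°, r = 40.029°, D_min = 138.356°, rainbow angle = 41.644°.
At 685 nm (n = 1.332): cos²i = 0.25807 → i = 59.469°, r = 40.290°, D_min = 137.776°, rainbow angle = 42.224°.
Angular width = |41.644° − 42.224°| = 0.580°.

0.58°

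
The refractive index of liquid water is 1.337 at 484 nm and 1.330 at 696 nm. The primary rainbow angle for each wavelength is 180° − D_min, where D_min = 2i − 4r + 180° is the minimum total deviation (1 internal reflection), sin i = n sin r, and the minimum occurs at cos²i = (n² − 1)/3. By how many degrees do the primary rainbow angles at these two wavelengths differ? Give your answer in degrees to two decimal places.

At 484 nm (n = 1.337): cos²i = 0.26252 → i = 59.178°, r = 39.964°, D_min = 138.500°, rainbow angle = 41.500°.
At 696 nm (n = 1.330): cos²i = 0.25630 → i = 59.585°, r = 40.422°, D_min = 137.484°, rainbow angle = 42.516°.
Angular width = |41.500° − 42.516°| = 1.016°.

1.02°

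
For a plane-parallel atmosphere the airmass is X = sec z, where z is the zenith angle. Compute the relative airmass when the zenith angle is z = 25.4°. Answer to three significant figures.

1.11

X = sec z = 1/cos 25.4° = 1/0.9033 = 1.1070.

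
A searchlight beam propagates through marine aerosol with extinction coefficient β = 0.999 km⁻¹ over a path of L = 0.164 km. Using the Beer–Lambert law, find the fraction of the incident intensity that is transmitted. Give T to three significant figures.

τ = β·L = 0.999 × 0.164 = 0.1638.
T = exp(−0.1638) = 0.8489.

0.849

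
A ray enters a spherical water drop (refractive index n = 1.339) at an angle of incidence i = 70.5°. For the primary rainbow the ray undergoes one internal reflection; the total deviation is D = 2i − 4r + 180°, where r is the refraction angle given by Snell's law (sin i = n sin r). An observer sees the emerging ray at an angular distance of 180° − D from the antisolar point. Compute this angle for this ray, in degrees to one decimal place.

38.0°

sin r = sin 70.5° / 1.339 = 0.9426/1.339 = 0.7040; r = 44.75°.
D = 2·70.5° − 4·44.75° + 180° = 141.00° − 178.99° + 180° = 142.01°.
Angle from antisolar point = 180° − D = 37.99°.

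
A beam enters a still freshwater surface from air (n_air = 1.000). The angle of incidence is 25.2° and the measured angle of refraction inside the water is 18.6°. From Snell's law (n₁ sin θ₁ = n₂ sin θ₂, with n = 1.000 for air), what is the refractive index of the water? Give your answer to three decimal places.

1.335

n = sin θ_i / sin θ_r = sin 25.2° / sin 18.6° = 0.4258 / 0.3190 = 1.3349.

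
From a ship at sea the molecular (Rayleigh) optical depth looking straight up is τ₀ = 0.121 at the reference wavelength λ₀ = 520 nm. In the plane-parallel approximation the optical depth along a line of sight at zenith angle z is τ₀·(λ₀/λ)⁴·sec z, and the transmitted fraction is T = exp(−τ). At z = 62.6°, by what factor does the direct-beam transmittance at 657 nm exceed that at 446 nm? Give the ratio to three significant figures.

Airmass: sec 62.6° = 2.1730.
τ(657 nm) = 0.121 × (520/657)⁴ × 2.1730 = 0.121 × 0.3924 × 2.1730 = 0.1032.
τ(446 nm) = 0.121 × (520/446)⁴ × 2.1730 = 0.121 × 1.8479 × 2.1730 = 0.4859.
T(657)/T(446) = exp(τ_B − τ_A) = exp(0.3827) = 1.4662.

1.47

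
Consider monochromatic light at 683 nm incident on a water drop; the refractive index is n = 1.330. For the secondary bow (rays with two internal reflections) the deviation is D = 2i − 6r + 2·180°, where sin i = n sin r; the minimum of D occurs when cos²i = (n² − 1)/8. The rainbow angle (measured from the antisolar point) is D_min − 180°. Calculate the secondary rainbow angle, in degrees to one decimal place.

cos²i = (1.76890 − 1)/8 = 0.09611; i = arccos(0.31002) = 71.940°.
sin r = sin 71.940°/1.330 = 0.71483; r = 45.630°.
D_min = 2·71.940° − 6·45.630° + 360° = 230.101°.
Rainbow angle = D_min − 180° = 50.101°.

50.1°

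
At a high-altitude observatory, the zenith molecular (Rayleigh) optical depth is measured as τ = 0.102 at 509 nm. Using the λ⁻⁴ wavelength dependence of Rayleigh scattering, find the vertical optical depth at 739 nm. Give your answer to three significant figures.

0.0230

τ(739 nm) = τ(509 nm) × (509/739)⁴ = 0.102 × (0.6888)⁴ = 0.102 × 0.2251 = 0.0230.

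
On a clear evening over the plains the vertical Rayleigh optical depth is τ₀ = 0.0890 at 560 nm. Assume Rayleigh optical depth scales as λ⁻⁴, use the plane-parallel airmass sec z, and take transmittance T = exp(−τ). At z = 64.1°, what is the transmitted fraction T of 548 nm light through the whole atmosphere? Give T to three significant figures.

sec 64.1° = 2.2894.
τ = 0.0890 × (560/548)⁴ × 2.2894 = 0.0890 × 1.0905 × 2.2894 = 0.2222.
T = exp(−0.2222) = 0.8008.

0.801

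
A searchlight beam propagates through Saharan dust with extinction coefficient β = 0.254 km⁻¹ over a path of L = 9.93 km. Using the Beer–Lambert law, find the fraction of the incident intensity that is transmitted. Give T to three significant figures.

τ = β·L = 0.254 × 9.93 = 2.5222.
T = exp(−2.5222) = 0.0803.

0.0803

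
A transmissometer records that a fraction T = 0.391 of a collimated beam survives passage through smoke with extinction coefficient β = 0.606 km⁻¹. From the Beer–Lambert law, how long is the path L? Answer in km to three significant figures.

Beer–Lambert: T = exp(−βL) ⇒ L = −ln(T)/β = −ln(0.391)/0.606 = 0.9390/0.606 = 1.55 km.

1.55 km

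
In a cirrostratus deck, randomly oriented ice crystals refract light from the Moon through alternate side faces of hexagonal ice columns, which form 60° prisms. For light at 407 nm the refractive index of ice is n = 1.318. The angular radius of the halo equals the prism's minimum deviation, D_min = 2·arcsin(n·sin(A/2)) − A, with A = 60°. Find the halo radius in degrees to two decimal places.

22.45°

n·sin(A/2) = 1.318 × sin 30° = 1.318 × 0.5000 = 0.6590.
D_min = 2·arcsin(0.6590) − 60° = 2 × 41.224° − 60° = 22.447°.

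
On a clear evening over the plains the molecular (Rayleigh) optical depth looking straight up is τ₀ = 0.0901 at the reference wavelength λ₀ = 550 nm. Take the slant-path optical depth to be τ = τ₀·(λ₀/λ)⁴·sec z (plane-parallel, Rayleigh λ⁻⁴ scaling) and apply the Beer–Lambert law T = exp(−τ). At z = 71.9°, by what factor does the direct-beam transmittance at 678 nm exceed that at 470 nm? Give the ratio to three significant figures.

1.52

Airmass: sec 71.9° = 3.2188.
τ(678 nm) = 0.0901 × (550/678)⁴ × 3.2188 = 0.0901 × 0.4330 × 3.2188 = 0.1256.
τ(470 nm) = 0.0901 × (550/470)⁴ × 3.2188 = 0.0901 × 1.8753 × 3.2188 = 0.5438.
T(678)/T(470) = exp(τ_B − τ_A) = exp(0.4183) = 1.5193.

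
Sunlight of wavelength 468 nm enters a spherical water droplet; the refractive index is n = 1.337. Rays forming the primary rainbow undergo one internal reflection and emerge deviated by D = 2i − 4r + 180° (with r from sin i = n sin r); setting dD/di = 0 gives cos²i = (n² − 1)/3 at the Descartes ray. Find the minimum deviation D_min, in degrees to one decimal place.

cos²i = (1.78757 − 1)/3 = 0.26252; i = arccos(0.51237) = 59.178°.
sin r = sin 59.178°/1.337 = 0.64231; r = 39.964°.
D_min = 2·59.178° − 4·39.964° + 180° = 138.500°.

138.5°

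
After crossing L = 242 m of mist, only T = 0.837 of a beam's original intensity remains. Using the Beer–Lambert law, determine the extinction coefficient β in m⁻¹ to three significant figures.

Beer–Lambert: T = exp(−βL) ⇒ β = −ln(T)/L = −ln(0.837)/242 = 0.1779/242 = 0.0007353 m⁻¹.

0.000735 m⁻¹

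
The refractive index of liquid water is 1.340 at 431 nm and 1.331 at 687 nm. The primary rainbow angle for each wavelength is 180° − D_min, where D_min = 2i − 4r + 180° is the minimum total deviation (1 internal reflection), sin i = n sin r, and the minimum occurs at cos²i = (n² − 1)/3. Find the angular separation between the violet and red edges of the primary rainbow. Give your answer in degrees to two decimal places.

At 431 nm (n = 1.340): cos²i = 0.26520 → i = 59.004°, r = 39.770°, D_min = 138.929°, rainbow angle = 41.071°.
At 687 nm (n = 1.331): cos²i = 0.25719 → i = 59.527°, r = 40.356°, D_min = 137.630°, rainbow angle = 42.370°.
Angular width = |41.071° − 42.370°| = 1.299°.

1.30°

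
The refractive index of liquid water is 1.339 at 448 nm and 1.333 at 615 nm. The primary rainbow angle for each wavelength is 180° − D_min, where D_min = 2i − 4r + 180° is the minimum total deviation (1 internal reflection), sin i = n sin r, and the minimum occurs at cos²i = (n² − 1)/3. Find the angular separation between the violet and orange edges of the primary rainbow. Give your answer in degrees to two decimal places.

0.86°

At 448 nm (n = 1.339): cos²i = 0.26431 → i = 59.062°, r = 39.834°, D_min = 138.786°, rainbow angle = 41.214°.
At 615 nm (n = 1.333): cos²i = 0.25896 → i = 59.410°, r = 40.225°, D_min = 137.922°, rainbow angle = 42.078°.
Angular width = |41.214° − 42.078°| = 0.865°.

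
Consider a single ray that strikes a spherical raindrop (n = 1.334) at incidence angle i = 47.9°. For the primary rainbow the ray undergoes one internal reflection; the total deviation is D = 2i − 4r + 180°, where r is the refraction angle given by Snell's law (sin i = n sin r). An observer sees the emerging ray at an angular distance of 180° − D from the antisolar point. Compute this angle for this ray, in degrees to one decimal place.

sin r = sin 47.9° / 1.334 = 0.7420/1.334 = 0.5562; r = 33.79°.
D = 2·47.9° − 4·33.79° + 180° = 95.80° − 135.17° + 180° = 140.63°.
Angle from antisolar point = 180° − D = 39.37°.

39.4°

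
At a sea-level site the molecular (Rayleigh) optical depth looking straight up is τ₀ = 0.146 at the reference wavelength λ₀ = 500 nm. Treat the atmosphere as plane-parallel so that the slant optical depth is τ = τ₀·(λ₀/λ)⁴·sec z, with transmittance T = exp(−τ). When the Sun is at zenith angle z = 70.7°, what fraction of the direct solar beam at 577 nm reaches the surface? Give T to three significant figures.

sec 70.7° = 3.0256.
τ = 0.146 × (500/577)⁴ × 3.0256 = 0.146 × 0.5639 × 3.0256 = 0.2491.
T = exp(−0.2491) = 0.7795.

0.780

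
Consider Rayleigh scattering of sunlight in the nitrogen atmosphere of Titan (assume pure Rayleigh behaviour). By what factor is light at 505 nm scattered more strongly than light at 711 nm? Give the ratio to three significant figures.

3.93

Rayleigh scattering ∝ λ⁻⁴, so the ratio of coefficients is the inverse fourth power of the wavelength ratio.
σ(505)/σ(711) = (711/505)⁴ = (1.4079)⁴ = 3.929.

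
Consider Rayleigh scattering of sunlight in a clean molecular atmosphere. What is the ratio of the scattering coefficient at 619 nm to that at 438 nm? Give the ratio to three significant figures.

0.251

Rayleigh scattering ∝ λ⁻⁴, so the ratio of coefficients is the inverse fourth power of the wavelength ratio.
σ(619)/σ(438) = (438/619)⁴ = (0.7076)⁴ = 0.2507.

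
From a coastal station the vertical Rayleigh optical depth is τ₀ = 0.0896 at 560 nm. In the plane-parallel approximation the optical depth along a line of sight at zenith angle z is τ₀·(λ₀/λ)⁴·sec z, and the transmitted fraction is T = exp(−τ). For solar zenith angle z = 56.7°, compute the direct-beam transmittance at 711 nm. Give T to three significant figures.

0.939

sec 56.7° = 1.8214.
τ = 0.0896 × (560/711)⁴ × 1.8214 = 0.0896 × 0.3848 × 1.8214 = 0.0628.
T = exp(−0.0628) = 0.9391.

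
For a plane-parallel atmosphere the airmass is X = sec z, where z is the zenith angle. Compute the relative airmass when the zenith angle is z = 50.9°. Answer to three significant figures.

X = sec z = 1/cos 50.9° = 1/0.6307 = 1.5856.

1.59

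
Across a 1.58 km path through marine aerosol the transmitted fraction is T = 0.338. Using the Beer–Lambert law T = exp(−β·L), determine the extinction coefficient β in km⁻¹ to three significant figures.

Beer–Lambert: T = exp(−βL) ⇒ β = −ln(T)/L = −ln(0.338)/1.58 = 1.0847/1.58 = 0.6865 km⁻¹.

0.687 km⁻¹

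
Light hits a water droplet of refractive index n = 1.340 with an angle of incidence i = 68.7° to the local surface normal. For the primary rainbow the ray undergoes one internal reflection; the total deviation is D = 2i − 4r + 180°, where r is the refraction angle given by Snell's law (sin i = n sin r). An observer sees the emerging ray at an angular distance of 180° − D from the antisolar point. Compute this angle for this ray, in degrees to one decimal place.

sin r = sin 68.7° / 1.340 = 0.9317/1.340 = 0.6953; r = 44.05°.
D = 2·68.7° − 4·44.05° + 180° = 137.40° − 176.20° + 180° = 141.20°.
Angle from antisolar point = 180° − D = 38.80°.

38.8°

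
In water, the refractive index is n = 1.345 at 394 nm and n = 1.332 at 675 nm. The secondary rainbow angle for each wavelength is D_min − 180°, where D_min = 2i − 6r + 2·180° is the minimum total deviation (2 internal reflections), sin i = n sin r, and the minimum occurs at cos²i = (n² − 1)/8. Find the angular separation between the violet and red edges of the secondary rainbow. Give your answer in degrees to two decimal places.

At 394 nm (n = 1.345): cos²i = 0.10113 → i = 71.458°, r = 44.821°, D_min = 233.987°, rainbow angle = 53.987°.
At 675 nm (n = 1.332): cos²i = 0.09678 → i = 71.875°, r = 45.520°, D_min = 230.628°, rainbow angle = 50.628°.
Angular width = |53.987° − 50.628°| = 3.359°.

3.36°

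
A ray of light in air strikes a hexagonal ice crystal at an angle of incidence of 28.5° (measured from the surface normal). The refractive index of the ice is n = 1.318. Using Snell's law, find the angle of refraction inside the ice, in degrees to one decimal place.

Snell: sin θ_r = sin θ_i / n = sin 28.5° / 1.318 = 0.4772 / 1.318 = 0.3620.
θ_r = arcsin(0.3620) = 21.23°.

21.2°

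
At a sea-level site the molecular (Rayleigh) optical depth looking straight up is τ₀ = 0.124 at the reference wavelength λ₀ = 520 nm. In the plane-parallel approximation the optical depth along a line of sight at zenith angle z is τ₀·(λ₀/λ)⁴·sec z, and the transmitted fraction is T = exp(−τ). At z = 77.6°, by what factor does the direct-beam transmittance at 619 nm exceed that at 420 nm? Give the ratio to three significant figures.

Airmass: sec 77.6° = 4.6569.
τ(619 nm) = 0.124 × (520/619)⁴ × 4.6569 = 0.124 × 0.4980 × 4.6569 = 0.2876.
τ(420 nm) = 0.124 × (520/420)⁴ × 4.6569 = 0.124 × 2.3497 × 4.6569 = 1.3569.
T(619)/T(420) = exp(τ_B − τ_A) = exp(1.0693) = 2.9133.

2.91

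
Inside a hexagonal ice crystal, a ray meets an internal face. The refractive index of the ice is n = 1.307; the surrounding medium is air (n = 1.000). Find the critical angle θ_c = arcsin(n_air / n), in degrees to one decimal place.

sin θ_c = n_air / n = 1.000 / 1.307 = 0.7651.
θ_c = arcsin(0.7651) = 49.92°.

49.9°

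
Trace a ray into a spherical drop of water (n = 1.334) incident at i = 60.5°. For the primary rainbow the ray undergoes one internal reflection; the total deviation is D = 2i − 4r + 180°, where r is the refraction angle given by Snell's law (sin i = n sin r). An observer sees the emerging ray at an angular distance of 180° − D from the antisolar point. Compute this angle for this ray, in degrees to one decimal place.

41.9°

sin r = sin 60.5° / 1.334 = 0.8704/1.334 = 0.6524; r = 40.73°.
D = 2·60.5° − 4·40.73° + 180° = 121.00° − 162.90° + 180° = 138.10°.
Angle from antisolar point = 180° − D = 41.90°.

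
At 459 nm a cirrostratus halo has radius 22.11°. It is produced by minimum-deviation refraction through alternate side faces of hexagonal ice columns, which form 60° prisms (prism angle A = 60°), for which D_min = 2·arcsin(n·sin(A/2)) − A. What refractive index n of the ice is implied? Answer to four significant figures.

1.314

Rearranging: n = sin((D_min + A)/2) / sin(A/2).
(D_min + A)/2 = (22.11° + 60°)/2 = 41.055°.
n = sin 41.055° / sin 30° = 0.6568 / 0.5000 = 1.3136.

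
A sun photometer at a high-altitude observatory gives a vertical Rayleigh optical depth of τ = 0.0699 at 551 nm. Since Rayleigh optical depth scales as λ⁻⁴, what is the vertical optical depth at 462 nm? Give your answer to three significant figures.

0.141

τ(462 nm) = τ(551 nm) × (551/462)⁴ = 0.0699 × (1.1926)⁴ = 0.0699 × 2.0232 = 0.1414.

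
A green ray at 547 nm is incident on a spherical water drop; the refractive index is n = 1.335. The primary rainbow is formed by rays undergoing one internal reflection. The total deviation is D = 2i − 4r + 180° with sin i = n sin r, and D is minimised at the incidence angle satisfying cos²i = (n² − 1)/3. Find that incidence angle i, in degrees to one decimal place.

59.3°

cos²i = (1.335² − 1)/3 = (1.78222 − 1)/3 = 0.26074.
cos i = 0.51063, so i = 59.294°.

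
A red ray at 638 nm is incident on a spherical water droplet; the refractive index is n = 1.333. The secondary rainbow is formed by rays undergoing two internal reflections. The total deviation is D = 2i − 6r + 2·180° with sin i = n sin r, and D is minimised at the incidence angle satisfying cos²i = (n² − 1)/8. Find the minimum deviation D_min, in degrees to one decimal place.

cos²i = (1.77689 − 1)/8 = 0.09711; i = arccos(0.31163) = 71.843°.
sin r = sin 71.843°/1.333 = 0.71283; r = 45.466°.
D_min = 2·71.843° − 6·45.466° + 360° = 230.891°.

230.9°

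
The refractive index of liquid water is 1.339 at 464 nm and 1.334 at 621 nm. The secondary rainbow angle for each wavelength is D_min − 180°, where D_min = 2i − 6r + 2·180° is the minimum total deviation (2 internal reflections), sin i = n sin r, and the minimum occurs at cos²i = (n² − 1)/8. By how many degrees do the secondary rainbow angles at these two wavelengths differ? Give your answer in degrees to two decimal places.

1.30°

At 464 nm (n = 1.339): cos²i = 0.09912 → i = 71.650°, r = 45.141°, D_min = 232.451°, rainbow angle = 52.451°.
At 621 nm (n = 1.334): cos²i = 0.09744 → i = 71.810°, r = 45.411°, D_min = 231.153°, rainbow angle = 51.153°.
Angular width = |52.451° − 51.153°| = 1.299°.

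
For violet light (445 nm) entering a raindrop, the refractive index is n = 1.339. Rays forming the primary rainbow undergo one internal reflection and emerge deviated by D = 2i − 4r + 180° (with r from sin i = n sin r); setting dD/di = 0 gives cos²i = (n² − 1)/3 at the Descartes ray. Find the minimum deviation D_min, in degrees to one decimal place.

cos²i = (1.79292 − 1)/3 = 0.26431; i = arccos(0.51411) = 59.062°.
sin r = sin 59.062°/1.339 = 0.64057; r = 39.834°.
D_min = 2·59.062° − 4·39.834° + 180° = 138.786°.

138.8°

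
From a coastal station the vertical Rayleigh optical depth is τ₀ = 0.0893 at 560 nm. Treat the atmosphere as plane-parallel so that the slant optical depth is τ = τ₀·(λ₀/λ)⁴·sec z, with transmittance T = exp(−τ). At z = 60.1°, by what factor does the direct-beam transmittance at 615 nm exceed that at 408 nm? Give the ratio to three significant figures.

1.67

Airmass: sec 60.1° = 2.0061.
τ(615 nm) = 0.0893 × (560/615)⁴ × 2.0061 = 0.0893 × 0.6875 × 2.0061 = 0.1232.
τ(408 nm) = 0.0893 × (560/408)⁴ × 2.0061 = 0.0893 × 3.5490 × 2.0061 = 0.6358.
T(615)/T(408) = exp(τ_B − τ_A) = exp(0.5126) = 1.6697.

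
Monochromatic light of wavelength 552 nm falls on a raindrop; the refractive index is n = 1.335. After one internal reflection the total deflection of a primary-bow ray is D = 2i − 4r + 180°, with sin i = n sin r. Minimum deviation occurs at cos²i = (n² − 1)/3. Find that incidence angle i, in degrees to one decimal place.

cos²i = (1.335² − 1)/3 = (1.78222 − 1)/3 = 0.26074.
cos i = 0.51063, so i = 59.294°.

59.3°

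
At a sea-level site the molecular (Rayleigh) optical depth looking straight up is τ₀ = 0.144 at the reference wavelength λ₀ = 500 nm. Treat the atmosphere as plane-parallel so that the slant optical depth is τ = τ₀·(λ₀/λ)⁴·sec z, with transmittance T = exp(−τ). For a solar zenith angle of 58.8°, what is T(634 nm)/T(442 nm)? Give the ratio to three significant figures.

Airmass: sec 58.8° = 1.9304.
τ(634 nm) = 0.144 × (500/634)⁴ × 1.9304 = 0.144 × 0.3868 × 1.9304 = 0.1075.
τ(442 nm) = 0.144 × (500/442)⁴ × 1.9304 = 0.144 × 1.6375 × 1.9304 = 0.4552.
T(634)/T(442) = exp(τ_B − τ_A) = exp(0.3477) = 1.4158.

1.42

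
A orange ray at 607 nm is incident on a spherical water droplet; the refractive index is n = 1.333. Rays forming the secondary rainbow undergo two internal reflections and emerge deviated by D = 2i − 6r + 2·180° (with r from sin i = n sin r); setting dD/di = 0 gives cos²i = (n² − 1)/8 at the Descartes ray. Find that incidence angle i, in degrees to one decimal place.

71.8°

cos²i = (1.333² − 1)/8 = (1.77689 − 1)/8 = 0.09711.
cos i = 0.31163, so i = 71.843°.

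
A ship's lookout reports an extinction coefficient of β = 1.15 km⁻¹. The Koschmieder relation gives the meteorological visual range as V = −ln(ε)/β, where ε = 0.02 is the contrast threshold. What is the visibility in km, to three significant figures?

V = −ln(0.02) / 1.15 = 3.912 / 1.15 = 3.4018 km.

3.40 km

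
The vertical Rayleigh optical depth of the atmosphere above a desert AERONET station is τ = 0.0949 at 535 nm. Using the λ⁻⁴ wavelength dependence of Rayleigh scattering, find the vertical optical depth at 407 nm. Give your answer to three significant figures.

0.283

τ(407 nm) = τ(535 nm) × (535/407)⁴ = 0.0949 × (1.3145)⁴ = 0.0949 × 2.9856 = 0.2833.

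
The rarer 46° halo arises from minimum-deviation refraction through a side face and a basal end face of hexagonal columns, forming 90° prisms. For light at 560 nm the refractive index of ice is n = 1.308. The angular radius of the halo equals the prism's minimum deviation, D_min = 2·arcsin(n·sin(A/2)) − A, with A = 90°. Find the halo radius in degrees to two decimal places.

45.31°

n·sin(A/2) = 1.308 × sin 45° = 1.308 × 0.7071 = 0.9249.
D_min = 2·arcsin(0.9249) − 90° = 2 × 67.653° − 90° = 45.305°.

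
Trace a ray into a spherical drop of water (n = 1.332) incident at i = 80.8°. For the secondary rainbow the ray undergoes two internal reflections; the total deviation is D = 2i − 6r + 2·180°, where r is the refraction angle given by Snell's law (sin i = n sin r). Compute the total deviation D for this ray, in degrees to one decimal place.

sin r = sin 80.8° / 1.332 = 0.9871/1.332 = 0.7411; r = 47.82°.
D = 2·80.8° − 6·47.82° + 2·180° = 161.60° − 286.95° + 360° = 234.65°.

234.7°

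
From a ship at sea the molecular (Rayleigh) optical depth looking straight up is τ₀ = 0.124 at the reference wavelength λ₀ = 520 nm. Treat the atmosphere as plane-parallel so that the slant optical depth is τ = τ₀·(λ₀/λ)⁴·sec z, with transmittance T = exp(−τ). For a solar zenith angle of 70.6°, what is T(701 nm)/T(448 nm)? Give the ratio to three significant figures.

1.76

Airmass: sec 70.6° = 3.0106.
τ(701 nm) = 0.124 × (520/701)⁴ × 3.0106 = 0.124 × 0.3028 × 3.0106 = 0.1130.
τ(448 nm) = 0.124 × (520/448)⁴ × 3.0106 = 0.124 × 1.8151 × 3.0106 = 0.6776.
T(701)/T(448) = exp(τ_B − τ_A) = exp(0.5646) = 1.7587.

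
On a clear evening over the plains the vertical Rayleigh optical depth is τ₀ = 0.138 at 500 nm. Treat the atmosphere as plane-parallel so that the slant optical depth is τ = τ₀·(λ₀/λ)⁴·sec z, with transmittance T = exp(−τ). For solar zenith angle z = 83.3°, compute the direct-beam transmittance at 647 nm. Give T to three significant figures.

sec 83.3° = 8.5711.
τ = 0.138 × (500/647)⁴ × 8.5711 = 0.138 × 0.3567 × 8.5711 = 0.4219.
T = exp(−0.4219) = 0.6558.

0.656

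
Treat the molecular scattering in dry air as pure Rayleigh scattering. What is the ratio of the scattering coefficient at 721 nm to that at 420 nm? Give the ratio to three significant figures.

Rayleigh scattering ∝ λ⁻⁴, so the ratio of coefficients is the inverse fourth power of the wavelength ratio.
σ(721)/σ(420) = (420/721)⁴ = (0.5825)⁴ = 0.1151.

0.115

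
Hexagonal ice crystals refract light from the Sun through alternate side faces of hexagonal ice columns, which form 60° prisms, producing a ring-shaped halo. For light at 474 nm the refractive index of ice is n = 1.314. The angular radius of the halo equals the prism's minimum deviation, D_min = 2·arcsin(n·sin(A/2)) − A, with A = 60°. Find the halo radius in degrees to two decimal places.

n·sin(A/2) = 1.314 × sin 30° = 1.314 × 0.5000 = 0.6570.
D_min = 2·arcsin(0.6570) − 60° = 2 × 41.071° − 60° = 22.143°.

22.14°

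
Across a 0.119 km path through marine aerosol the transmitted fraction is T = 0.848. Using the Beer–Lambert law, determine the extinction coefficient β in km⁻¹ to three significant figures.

Beer–Lambert: T = exp(−βL) ⇒ β = −ln(T)/L = −ln(0.848)/0.119 = 0.1649/0.119 = 1.386 km⁻¹.

1.39 km⁻¹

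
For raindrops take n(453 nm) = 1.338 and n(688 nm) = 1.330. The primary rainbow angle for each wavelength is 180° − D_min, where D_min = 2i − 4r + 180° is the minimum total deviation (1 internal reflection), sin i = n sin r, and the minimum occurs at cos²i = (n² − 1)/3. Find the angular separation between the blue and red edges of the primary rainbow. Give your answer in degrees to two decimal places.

At 453 nm (n = 1.338): cos²i = 0.26341 → i = 59.120°, r = 39.899°, D_min = 138.643°, rainbow angle = 41.357°.
At 688 nm (n = 1.330): cos²i = 0.25630 → i = 59.585°, r = 40.422°, D_min = 137.484°, rainbow angle = 42.516°.
Angular width = |41.357° − 42.516°| = 1.160°.

1.16°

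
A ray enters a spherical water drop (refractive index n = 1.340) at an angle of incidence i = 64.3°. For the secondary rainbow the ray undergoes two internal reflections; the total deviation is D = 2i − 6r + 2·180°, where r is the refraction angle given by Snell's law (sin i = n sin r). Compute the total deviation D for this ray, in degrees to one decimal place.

235.1°

sin r = sin 64.3° / 1.340 = 0.9011/1.340 = 0.6724; r = 42.26°.
D = 2·64.3° − 6·42.26° + 2·180° = 128.60° − 253.54° + 360° = 235.06°.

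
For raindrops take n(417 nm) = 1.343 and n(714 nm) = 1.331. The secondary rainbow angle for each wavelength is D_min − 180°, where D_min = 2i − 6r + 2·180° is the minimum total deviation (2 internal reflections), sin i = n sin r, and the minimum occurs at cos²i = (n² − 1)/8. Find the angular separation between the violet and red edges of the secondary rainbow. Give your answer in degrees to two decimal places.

At 417 nm (n = 1.343): cos²i = 0.10046 → i = 71.522°, r = 44.928°, D_min = 233.478°, rainbow angle = 53.478°.
At 714 nm (n = 1.331): cos²i = 0.09645 → i = 71.907°, r = 45.575°, D_min = 230.365°, rainbow angle = 50.365°.
Angular width = |53.478° − 50.365°| = 3.113°.

3.11°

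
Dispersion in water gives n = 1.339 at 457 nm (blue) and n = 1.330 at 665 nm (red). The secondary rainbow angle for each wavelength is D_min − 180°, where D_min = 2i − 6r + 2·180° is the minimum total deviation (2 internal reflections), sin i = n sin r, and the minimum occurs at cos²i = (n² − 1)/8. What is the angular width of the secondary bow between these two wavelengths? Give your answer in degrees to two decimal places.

2.35°

At 457 nm (n = 1.339): cos²i = 0.09912 → i = 71.650°, r = 45.141°, D_min = 232.451°, rainbow angle = 52.451°.
At 665 nm (n = 1.330): cos²i = 0.09611 → i = 71.940°, r = 45.630°, D_min = 230.101°, rainbow angle = 50.101°.
Angular width = |52.451° − 50.101°| = 2.350°.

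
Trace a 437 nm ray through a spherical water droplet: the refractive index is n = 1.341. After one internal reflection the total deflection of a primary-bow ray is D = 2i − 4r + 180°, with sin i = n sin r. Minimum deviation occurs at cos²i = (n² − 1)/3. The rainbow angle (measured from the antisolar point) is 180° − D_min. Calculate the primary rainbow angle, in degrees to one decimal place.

40.9°

cos²i = (1.79828 − 1)/3 = 0.26609; i = arccos(0.51584) = 58.946°.
sin r = sin 58.946°/1.341 = 0.63884; r = 39.705°.
D_min = 2·58.946° − 4·39.705° + 180° = 139.071°.
Rainbow angle = 180° − D_min = 40.929°.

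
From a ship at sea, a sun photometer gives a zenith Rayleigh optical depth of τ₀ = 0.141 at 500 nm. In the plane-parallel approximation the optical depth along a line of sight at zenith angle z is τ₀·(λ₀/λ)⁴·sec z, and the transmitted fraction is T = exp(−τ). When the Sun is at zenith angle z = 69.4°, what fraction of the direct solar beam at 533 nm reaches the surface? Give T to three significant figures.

sec 69.4° = 2.8422.
τ = 0.141 × (500/533)⁴ × 2.8422 = 0.141 × 0.7744 × 2.8422 = 0.3103.
T = exp(−0.3103) = 0.7332.

0.733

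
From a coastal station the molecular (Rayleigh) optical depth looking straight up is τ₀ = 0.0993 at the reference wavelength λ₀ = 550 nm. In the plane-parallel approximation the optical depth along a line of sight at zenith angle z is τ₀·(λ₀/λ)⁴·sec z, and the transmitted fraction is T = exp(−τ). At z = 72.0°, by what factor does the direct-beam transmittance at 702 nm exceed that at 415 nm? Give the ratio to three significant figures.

Airmass: sec 72.0° = 3.2361.
τ(702 nm) = 0.0993 × (550/702)⁴ × 3.2361 = 0.0993 × 0.3768 × 3.2361 = 0.1211.
τ(415 nm) = 0.0993 × (550/415)⁴ × 3.2361 = 0.0993 × 3.0850 × 3.2361 = 0.9913.
T(702)/T(415) = exp(τ_B − τ_A) = exp(0.8703) = 2.3875.

2.39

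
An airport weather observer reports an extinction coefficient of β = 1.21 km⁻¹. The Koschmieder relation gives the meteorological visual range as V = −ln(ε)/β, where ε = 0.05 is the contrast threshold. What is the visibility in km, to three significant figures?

V = −ln(0.05) / 1.21 = 2.996 / 1.21 = 2.4758 km.

2.48 km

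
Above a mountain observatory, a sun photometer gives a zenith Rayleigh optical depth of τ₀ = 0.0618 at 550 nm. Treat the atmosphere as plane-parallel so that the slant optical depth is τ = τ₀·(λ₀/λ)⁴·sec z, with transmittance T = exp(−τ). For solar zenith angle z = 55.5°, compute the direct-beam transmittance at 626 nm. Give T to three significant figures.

0.937

sec 55.5° = 1.7655.
τ = 0.0618 × (550/626)⁴ × 1.7655 = 0.0618 × 0.5959 × 1.7655 = 0.0650.
T = exp(−0.0650) = 0.9371.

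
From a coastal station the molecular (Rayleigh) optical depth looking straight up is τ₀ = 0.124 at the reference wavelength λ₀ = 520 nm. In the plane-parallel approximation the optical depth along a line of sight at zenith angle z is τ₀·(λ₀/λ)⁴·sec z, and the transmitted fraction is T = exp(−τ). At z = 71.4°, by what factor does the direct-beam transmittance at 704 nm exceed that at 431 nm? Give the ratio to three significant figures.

Airmass: sec 71.4° = 3.1352.
τ(704 nm) = 0.124 × (520/704)⁴ × 3.1352 = 0.124 × 0.2977 × 3.1352 = 0.1157.
τ(431 nm) = 0.124 × (520/431)⁴ × 3.1352 = 0.124 × 2.1189 × 3.1352 = 0.8237.
T(704)/T(431) = exp(τ_B − τ_A) = exp(0.7080) = 2.0300.

2.03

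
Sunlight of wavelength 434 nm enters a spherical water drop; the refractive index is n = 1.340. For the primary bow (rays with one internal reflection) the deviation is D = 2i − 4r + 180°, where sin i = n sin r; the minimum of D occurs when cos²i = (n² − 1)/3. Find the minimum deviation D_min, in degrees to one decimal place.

138.9°

cos²i = (1.79560 − 1)/3 = 0.26520; i = arccos(0.51498) = 59.004°.
sin r = sin 59.004°/1.340 = 0.63971; r = 39.770°.
D_min = 2·59.004° − 4·39.770° + 180° = 138.929°.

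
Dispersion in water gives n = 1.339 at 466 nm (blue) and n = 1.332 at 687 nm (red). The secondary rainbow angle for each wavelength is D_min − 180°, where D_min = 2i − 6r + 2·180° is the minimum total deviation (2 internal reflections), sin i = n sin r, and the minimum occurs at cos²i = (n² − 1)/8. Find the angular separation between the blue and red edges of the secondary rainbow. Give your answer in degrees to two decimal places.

1.82°

At 466 nm (n = 1.339): cos²i = 0.09912 → i = 71.650°, r = 45.141°, D_min = 232.451°, rainbow angle = 52.451°.
At 687 nm (n = 1.332): cos²i = 0.09678 → i = 71.875°, r = 45.520°, D_min = 230.628°, rainbow angle = 50.628°.
Angular width = |52.451° − 50.628°| = 1.823°.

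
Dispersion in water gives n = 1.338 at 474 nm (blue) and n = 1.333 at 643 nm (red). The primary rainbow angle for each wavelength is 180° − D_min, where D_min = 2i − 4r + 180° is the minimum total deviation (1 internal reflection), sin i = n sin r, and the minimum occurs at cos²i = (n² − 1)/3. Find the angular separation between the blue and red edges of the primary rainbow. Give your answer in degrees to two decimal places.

0.72°

At 474 nm (n = 1.338): cos²i = 0.26341 → i = 59.120°, r = 39.899°, D_min = 138.643°, rainbow angle = 41.357°.
At 643 nm (n = 1.333): cos²i = 0.25896 → i = 59.410°, r = 40.225°, D_min = 137.922°, rainbow angle = 42.078°.
Angular width = |41.357° − 42.078°| = 0.722°.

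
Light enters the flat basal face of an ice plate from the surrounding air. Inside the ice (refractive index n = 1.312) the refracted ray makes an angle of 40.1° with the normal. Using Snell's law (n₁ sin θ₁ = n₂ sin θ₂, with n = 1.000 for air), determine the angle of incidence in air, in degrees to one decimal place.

57.7°

Snell: sin θ_i = n · sin θ_r = 1.312 × sin 40.1° = 1.312 × 0.6441 = 0.8451.
θ_i = arcsin(0.8451) = 57.68°.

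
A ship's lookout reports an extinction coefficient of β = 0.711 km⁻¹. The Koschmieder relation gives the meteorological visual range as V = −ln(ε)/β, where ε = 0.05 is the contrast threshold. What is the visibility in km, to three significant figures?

V = −ln(0.05) / 0.711 = 2.996 / 0.711 = 4.2134 km.

4.21 km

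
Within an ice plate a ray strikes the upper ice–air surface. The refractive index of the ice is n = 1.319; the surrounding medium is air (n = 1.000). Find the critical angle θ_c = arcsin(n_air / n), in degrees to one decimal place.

sin θ_c = n_air / n = 1.000 / 1.319 = 0.7582.
θ_c = arcsin(0.7582) = 49.30°.

49.3°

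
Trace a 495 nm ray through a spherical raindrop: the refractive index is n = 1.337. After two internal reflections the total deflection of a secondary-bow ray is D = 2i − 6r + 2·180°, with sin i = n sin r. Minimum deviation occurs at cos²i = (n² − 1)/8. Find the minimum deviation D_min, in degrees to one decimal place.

cos²i = (1.78757 − 1)/8 = 0.09845; i = arccos(0.31376) = 71.714°.
sin r = sin 71.714°/1.337 = 0.71017; r = 45.249°.
D_min = 2·71.714° − 6·45.249° + 360° = 231.934°.

231.9°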